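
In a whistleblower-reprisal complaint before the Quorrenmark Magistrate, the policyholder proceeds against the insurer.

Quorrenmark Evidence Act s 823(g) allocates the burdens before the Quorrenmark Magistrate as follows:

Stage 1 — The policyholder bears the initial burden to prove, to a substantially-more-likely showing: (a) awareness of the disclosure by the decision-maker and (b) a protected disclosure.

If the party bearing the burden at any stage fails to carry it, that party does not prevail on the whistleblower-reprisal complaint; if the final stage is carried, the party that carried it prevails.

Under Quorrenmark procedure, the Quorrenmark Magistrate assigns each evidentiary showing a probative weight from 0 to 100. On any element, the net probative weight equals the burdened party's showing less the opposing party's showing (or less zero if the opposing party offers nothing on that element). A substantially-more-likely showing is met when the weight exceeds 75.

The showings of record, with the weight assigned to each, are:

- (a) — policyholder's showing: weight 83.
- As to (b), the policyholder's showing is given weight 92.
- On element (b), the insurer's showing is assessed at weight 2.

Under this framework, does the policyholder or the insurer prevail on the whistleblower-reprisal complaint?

policyholder

At Stage 1 the policyholder must meet a substantially-more-likely showing (weight exceeds 75): on (a) the weight is 83, which does exceed 75, so (a) meets the standard; on (b) the weight is 92 less the opposing 2 gives net 90, > 75, so (b) meets the standard.
  The policyholder carries the last stage.
With every stage satisfied, the policyholder prevails.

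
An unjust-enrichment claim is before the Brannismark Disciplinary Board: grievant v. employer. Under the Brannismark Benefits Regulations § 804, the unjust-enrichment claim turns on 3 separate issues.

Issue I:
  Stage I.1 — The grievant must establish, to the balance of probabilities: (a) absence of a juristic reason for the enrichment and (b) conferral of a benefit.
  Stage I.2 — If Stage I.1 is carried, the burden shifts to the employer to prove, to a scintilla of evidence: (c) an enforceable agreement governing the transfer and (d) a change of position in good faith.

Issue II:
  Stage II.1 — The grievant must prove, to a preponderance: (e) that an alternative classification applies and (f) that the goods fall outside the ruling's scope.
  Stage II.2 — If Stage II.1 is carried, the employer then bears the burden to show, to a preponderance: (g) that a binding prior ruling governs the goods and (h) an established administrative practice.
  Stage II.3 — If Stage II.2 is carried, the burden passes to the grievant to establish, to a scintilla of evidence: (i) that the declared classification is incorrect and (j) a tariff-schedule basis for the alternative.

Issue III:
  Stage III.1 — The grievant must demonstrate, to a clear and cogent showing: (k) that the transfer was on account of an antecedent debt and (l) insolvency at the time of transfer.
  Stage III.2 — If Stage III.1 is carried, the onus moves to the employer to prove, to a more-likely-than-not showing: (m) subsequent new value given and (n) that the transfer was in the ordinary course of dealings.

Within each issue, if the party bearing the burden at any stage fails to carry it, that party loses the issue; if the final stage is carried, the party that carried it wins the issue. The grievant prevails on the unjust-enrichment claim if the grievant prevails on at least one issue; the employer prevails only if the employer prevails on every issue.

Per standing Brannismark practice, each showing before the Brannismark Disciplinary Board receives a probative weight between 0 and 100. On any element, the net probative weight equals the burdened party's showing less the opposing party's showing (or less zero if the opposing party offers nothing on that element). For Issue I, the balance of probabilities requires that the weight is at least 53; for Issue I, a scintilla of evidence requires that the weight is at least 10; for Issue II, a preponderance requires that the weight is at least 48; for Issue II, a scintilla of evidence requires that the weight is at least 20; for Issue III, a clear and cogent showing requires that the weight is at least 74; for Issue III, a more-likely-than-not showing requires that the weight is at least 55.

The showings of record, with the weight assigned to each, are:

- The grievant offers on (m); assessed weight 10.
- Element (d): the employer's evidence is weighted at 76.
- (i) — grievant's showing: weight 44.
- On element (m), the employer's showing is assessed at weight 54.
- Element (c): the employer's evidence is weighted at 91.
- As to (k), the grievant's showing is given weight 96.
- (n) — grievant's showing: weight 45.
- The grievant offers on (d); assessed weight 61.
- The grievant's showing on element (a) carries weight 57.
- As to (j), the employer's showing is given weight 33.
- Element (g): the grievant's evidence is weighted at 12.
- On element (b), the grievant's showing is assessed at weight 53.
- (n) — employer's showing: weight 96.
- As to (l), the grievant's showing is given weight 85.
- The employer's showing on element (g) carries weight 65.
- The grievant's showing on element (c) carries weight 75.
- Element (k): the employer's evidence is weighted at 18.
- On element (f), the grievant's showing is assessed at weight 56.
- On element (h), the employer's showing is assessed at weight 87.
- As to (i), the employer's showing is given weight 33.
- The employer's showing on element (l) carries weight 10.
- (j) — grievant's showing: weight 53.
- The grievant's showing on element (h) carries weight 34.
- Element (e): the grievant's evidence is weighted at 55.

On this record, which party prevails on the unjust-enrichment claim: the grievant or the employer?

grievant

— Issue I —
Stage I.1 (grievant, the balance of probabilities, weight is at least 53): (a) 57 ≥ 53 — meets; (b) 53 ≥ 53 — meets.
  Stage I.1 carried; the burden shifts to the employer.
Stage I.2 (employer, a scintilla of evidence, weight is at least 10): (c) net 91−75=16 ≥ 10 — meets; (d) net 76−61=15 ≥ 10 — meets.
  The employer carries the last stage.
All stages carried — the employer prevails on this issue.
— Issue II —
Stage II.1 (grievant, a preponderance, weight is at least 48): (e) 55 ≥ 48 — meets; (f) 56 ≥ 48 — meets.
  Stage II.1 carried; the burden shifts to the employer.
Stage II.2 (employer, a preponderance, weight is at least 48): (g) net 65−12=53 ≥ 48 — meets; (h) net 87−34=53 ≥ 48 — meets.
  The employer carries Stage II.2; the grievant now bears the burden.
Stage II.3 (grievant, a scintilla of evidence, weight is at least 20): (i) net 44−33=11 < 20 — fails; (j) net 53−33=20 ≥ 20 — meets.
  The grievant does not carry Stage II.3.
The employer prevails on this issue.
— Issue III —
Stage III.1 — burden on grievant; standard: a clear and cogent showing (weight is at least 74).
    (k): 96 − 18 = 78 ≥ 74 [met]
    (l): 85 − 10 = 75 ≥ 74 [met]
  The grievant carries Stage III.1; the employer now bears the burden.
Stage III.2 — burden on employer; standard: a more-likely-than-not showing (weight is at least 55).
    (m): 54 − 10 = 44 < 55 [not met]
    (n): 96 − 45 = 51 < 55 [not met]
  The employer does not carry Stage III.2.
The grievant prevails on this issue.
Per-issue: Issue I → employer; Issue II → employer; Issue III → grievant. The grievant must prevail on at least one issue; overall, the grievant prevails.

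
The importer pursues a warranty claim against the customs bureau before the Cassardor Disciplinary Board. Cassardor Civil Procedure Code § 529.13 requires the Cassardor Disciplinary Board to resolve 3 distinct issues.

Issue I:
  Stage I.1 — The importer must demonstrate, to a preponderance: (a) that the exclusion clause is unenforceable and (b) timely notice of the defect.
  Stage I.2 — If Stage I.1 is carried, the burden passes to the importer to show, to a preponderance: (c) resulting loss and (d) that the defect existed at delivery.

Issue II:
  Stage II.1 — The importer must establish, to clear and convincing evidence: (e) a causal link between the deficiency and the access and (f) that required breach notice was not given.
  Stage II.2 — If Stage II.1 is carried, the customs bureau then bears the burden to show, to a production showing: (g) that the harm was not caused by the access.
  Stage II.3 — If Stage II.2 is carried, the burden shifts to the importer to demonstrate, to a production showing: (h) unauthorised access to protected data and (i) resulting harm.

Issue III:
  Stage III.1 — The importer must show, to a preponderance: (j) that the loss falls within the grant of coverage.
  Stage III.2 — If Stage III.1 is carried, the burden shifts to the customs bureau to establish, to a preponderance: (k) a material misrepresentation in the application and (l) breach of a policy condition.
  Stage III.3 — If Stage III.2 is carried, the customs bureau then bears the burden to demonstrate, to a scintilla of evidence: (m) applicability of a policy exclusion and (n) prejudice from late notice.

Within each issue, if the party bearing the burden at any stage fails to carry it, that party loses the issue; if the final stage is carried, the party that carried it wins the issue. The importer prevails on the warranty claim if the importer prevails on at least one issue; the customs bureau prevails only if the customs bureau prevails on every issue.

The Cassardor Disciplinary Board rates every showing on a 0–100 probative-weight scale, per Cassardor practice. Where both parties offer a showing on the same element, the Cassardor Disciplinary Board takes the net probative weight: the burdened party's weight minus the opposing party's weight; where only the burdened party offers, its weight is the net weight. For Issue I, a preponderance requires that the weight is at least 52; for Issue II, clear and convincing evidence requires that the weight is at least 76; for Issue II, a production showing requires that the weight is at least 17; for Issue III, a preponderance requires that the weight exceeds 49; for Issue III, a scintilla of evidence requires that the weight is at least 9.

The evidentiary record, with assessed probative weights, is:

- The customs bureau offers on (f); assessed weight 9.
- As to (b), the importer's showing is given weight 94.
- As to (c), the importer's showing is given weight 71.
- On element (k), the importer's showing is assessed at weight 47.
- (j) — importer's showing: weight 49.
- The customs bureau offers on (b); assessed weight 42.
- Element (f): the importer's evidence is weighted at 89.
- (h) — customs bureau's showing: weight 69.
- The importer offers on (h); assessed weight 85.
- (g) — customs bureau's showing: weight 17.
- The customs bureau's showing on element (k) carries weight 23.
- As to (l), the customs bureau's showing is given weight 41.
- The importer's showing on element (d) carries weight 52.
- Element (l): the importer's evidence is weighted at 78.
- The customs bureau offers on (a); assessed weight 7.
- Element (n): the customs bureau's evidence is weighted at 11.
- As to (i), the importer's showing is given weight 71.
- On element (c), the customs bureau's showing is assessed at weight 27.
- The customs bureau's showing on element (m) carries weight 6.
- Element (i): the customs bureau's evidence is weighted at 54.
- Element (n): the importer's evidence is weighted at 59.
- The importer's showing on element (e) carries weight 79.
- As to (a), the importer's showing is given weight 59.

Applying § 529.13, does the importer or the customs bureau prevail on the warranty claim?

— Issue I —
At Stage I.1 the importer must meet a preponderance (weight is at least 52): on (a) the weight is 59 less the opposing 7 gives net 52, which does reach 52, so (a) meets the standard; on (b) the weight is 94 less the opposing 42 gives net 52, which does reach 52, so (b) meets the standard.
  All elements met. The importer retains the burden for Stage I.2.
At Stage I.2 the importer must meet a preponderance (weight is at least 52): on (c) the weight is 71 less the opposing 27 gives net 44, < 52, so (c) does not meet the standard; on (d) the weight is 52, which does reach 52, so (d) meets the standard.
  Not every element is met, so the importer fails to carry Stage I.2.
The analysis ends at Stage I.2; the customs bureau prevails on this issue.
— Issue II —
Stage II.1 — burden on importer; standard: clear and convincing evidence (weight is at least 76).
    (e): 79 ≥ 76 [met]
    (f): 89 − 9 = 80 ≥ 76 [met]
  All elements met. The burden passes to the customs bureau.
Stage II.2 — burden on customs bureau; standard: a production showing (weight is at least 17).
    (g): 17 ≥ 17 [met]
  The customs bureau carries Stage II.2; the importer now bears the burden.
Stage II.3 — burden on importer; standard: a production showing (weight is at least 17).
    (h): 85 − 69 = 16 < 17 [not met]
    (i): 71 − 54 = 17 ≥ 17 [met]
  Stage II.3 not carried; the importer fails its burden.
The customs bureau prevails on this issue.
— Issue III —
Stage III.1 (importer, a preponderance, weight exceeds 49): (j) 49 ≤ 49 — fails.
  The importer does not carry Stage III.1.
The analysis ends at Stage III.1; the customs bureau prevails on this issue.
Per-issue: Issue I → customs bureau; Issue II → customs bureau; Issue III → customs bureau. The importer must prevail on at least one issue; overall, the customs bureau prevails.

customs bureau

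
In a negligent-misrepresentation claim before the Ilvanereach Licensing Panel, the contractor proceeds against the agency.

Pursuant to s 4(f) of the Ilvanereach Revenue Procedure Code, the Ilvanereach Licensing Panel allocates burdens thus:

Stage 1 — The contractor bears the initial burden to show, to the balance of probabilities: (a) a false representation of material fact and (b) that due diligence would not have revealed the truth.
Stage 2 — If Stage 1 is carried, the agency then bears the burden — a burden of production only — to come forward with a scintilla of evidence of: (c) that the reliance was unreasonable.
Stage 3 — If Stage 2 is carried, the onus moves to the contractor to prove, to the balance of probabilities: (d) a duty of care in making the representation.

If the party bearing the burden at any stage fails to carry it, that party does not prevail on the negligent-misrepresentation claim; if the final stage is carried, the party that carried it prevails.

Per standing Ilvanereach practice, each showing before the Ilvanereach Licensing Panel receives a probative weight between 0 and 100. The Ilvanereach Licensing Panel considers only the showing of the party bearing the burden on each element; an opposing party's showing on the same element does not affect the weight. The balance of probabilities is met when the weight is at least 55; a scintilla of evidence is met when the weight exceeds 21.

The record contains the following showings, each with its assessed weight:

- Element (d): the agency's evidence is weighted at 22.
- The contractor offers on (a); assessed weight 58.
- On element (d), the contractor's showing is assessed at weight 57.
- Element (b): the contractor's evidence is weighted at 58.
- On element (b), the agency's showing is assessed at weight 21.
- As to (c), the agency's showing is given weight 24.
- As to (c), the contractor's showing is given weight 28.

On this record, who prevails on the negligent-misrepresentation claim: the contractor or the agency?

contractor

Stage 1 — burden on contractor; standard: the balance of probabilities (weight is at least 55).
    (a): 58 ≥ 55 [met]
    (b): 58 (agency's 21 disregarded) ≥ 55 [met]
  Stage 1 is satisfied; the onus moves to the agency.
Stage 2 — burden on agency; standard: a scintilla of evidence (weight exceeds 21).
    (c): 24 (contractor's 28 disregarded) > 21 [met]
  Stage 2 carried; the burden shifts to the contractor.
Stage 3 — burden on contractor; standard: the balance of probabilities (weight is at least 55).
    (d): 57 (agency's 22 disregarded) ≥ 55 [met]
  The contractor carries the last stage.
With every stage satisfied, the contractor prevails.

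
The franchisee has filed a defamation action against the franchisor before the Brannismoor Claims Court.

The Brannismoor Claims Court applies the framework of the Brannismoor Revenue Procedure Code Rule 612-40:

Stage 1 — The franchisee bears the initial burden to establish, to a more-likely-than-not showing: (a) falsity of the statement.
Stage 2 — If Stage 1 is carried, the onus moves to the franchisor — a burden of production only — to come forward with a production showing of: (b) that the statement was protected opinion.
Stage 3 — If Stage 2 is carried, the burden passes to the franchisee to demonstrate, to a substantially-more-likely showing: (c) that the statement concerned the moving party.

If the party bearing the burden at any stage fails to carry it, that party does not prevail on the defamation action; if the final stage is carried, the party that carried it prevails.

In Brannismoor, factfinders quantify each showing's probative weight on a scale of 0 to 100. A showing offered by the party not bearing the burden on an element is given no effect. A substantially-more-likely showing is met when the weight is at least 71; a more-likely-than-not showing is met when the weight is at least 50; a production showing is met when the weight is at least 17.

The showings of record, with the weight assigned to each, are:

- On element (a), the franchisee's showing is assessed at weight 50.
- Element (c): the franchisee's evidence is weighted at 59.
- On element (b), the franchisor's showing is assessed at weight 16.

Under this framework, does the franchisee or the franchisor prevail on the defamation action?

franchisee

Stage 1 (franchisee, a more-likely-than-not showing, weight is at least 50): (a) 50 ≥ 50 — meets.
  The franchisee carries Stage 1; the franchisor now bears the burden.
Stage 2 (franchisor, a production showing, weight is at least 17): (b) 16 < 17 — fails.
  The franchisor does not carry Stage 2.
The franchisee prevails.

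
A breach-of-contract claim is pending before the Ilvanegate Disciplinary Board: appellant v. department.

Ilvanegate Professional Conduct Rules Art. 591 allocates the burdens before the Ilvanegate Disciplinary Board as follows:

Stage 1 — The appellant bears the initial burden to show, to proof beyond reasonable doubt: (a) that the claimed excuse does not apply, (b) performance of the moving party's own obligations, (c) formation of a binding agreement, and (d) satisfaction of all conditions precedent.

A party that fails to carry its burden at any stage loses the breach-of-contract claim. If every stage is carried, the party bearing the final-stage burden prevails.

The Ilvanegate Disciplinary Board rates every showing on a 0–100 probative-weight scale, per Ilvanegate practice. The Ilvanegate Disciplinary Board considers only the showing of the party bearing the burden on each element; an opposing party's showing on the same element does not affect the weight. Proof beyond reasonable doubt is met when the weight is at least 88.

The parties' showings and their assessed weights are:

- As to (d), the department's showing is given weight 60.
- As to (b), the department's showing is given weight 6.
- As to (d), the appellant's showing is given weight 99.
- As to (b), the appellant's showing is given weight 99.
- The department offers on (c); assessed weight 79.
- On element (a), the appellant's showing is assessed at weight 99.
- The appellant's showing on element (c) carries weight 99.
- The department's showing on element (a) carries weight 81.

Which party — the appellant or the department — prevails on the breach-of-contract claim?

Stage 1 — burden on appellant; standard: proof beyond reasonable doubt (weight is at least 88).
    (a): 99 (department's 81 disregarded) ≥ 88 [met]
    (b): 99 (department's 6 disregarded) ≥ 88 [met]
    (c): 99 (department's 79 disregarded) ≥ 88 [met]
    (d): 99 (department's 60 disregarded) ≥ 88 [met]
  Stage 1 carried; the final stage is satisfied.
With every stage satisfied, the appellant prevails.

appellant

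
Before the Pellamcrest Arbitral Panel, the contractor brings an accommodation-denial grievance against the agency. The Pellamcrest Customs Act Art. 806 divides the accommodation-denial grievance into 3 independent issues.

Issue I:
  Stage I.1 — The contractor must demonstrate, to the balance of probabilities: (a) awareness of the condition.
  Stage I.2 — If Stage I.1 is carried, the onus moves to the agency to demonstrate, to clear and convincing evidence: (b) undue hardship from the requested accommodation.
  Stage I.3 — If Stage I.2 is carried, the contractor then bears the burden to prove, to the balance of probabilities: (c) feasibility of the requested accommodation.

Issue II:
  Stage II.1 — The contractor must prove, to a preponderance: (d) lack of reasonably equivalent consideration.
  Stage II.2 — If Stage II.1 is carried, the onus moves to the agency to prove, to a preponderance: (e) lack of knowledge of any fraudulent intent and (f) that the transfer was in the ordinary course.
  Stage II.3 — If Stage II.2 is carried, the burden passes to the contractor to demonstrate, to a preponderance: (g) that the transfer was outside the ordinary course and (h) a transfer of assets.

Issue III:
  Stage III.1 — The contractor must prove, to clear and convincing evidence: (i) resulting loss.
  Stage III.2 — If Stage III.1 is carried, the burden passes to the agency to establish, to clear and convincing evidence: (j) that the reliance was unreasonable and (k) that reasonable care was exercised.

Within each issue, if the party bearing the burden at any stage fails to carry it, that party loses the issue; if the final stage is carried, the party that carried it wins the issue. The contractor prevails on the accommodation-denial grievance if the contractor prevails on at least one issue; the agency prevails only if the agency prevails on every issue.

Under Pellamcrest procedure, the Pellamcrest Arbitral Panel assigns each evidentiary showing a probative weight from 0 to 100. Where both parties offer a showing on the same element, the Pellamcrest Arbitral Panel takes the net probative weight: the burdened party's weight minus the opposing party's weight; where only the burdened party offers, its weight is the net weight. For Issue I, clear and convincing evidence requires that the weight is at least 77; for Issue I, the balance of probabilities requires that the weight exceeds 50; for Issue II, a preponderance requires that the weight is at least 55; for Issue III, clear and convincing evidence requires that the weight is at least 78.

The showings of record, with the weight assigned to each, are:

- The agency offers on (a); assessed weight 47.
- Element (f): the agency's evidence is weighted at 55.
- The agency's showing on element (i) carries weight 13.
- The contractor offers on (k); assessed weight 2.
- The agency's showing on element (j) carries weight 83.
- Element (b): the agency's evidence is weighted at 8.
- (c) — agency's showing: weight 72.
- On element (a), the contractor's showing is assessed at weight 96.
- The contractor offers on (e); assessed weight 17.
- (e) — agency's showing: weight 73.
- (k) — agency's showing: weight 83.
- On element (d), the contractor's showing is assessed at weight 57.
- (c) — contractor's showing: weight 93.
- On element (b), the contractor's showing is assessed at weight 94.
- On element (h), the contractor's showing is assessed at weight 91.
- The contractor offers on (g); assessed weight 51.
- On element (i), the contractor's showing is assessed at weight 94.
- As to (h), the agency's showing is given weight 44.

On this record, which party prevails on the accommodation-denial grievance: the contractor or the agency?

— Issue I —
Stage I.1 — burden on contractor; standard: the balance of probabilities (weight exceeds 50).
    (a): 96 − 47 = 49 ≤ 50 [not met]
  Stage I.1 not carried; the contractor fails its burden.
So the agency prevails on this issue.
— Issue II —
Stage II.1 (contractor, a preponderance, weight is at least 55): (d) 57 ≥ 55 — meets.
  Stage II.1 carried; the burden shifts to the agency.
Stage II.2 (agency, a preponderance, weight is at least 55): (e) net 73−17=56 ≥ 55 — meets; (f) 55 ≥ 55 — meets.
  Stage II.2 carried; the burden shifts to the contractor.
Stage II.3 (contractor, a preponderance, weight is at least 55): (g) 51 < 55 — fails; (h) net 91−44=47 < 55 — fails.
  The contractor does not carry Stage II.3.
The agency prevails on this issue.
— Issue III —
At Stage III.1 the contractor must meet clear and convincing evidence (weight is at least 78): on (i) the weight is 94 less the opposing 13 gives net 81, which does reach 78, so (i) meets the standard.
  The contractor carries Stage III.1; the agency now bears the burden.
At Stage III.2 the agency must meet clear and convincing evidence (weight is at least 78): on (j) the weight is 83, ≥ 78, so (j) meets the standard; on (k) the weight is 83 less the opposing 2 gives net 81, which does reach 78, so (k) meets the standard.
  The agency carries the last stage.
Every stage carried; the agency prevails on this issue.
Per-issue: Issue I → agency; Issue II → agency; Issue III → agency. The contractor must prevail on at least one issue; overall, the agency prevails.

agency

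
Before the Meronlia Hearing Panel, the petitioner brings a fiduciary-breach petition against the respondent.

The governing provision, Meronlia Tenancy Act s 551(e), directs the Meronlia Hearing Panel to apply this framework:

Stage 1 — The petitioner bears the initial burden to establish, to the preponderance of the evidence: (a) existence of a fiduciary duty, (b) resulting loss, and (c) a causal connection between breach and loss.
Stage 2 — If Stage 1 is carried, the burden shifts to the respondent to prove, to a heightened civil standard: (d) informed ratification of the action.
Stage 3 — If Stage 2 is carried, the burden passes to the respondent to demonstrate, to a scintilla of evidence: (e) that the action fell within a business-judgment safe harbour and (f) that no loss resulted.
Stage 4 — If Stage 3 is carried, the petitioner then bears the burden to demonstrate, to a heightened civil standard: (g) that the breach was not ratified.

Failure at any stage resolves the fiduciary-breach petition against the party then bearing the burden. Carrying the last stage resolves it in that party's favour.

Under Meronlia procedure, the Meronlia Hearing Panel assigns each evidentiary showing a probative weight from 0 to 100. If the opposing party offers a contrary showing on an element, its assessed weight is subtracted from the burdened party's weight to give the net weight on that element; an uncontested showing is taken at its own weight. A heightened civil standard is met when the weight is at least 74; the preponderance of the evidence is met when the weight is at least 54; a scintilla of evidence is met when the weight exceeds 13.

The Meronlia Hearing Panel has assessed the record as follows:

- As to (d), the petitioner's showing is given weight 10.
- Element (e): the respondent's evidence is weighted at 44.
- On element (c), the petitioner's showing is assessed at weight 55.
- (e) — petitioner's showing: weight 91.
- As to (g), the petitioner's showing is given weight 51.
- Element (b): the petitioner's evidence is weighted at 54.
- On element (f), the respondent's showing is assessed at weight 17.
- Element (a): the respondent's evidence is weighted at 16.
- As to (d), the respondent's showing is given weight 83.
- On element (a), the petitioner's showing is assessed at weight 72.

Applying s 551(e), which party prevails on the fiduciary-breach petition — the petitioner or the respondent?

Stage 1 (petitioner, the preponderance of the evidence, weight is at least 54): (a) net 72−16=56 ≥ 54 — meets; (b) 54 ≥ 54 — meets; (c) 55 ≥ 54 — meets.
  Stage 1 carried; the burden shifts to the respondent.
Stage 2 (respondent, a heightened civil standard, weight is at least 74): (d) net 83−10=73 < 74 — fails.
  Not every element is met, so the respondent fails to carry Stage 2.
The analysis ends at Stage 2; the petitioner prevails.

petitioner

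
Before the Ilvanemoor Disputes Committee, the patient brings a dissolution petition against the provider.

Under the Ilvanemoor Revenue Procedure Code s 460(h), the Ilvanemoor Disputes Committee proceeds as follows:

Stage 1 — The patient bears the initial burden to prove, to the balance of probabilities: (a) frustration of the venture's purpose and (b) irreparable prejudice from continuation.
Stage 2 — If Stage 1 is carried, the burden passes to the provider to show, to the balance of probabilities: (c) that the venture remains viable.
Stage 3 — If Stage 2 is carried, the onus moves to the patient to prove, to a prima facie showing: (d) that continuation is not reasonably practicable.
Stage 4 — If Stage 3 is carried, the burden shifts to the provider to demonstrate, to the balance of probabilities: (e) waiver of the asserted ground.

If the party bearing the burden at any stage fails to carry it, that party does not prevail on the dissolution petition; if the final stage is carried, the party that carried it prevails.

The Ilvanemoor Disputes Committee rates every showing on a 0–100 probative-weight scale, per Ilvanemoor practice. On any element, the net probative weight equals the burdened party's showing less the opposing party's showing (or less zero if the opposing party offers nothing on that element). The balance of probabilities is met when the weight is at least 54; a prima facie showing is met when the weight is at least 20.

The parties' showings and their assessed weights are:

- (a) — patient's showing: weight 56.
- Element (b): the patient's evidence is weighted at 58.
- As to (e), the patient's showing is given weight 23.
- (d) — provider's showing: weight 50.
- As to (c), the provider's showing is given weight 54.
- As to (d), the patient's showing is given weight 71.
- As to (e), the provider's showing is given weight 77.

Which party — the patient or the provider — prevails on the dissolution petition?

At Stage 1 the patient must meet the balance of probabilities (weight is at least 54): on (a) the weight is 56, ≥ 54, so (a) meets the standard; on (b) the weight is 58, which does reach 54, so (b) meets the standard.
  All elements met. The burden passes to the provider.
At Stage 2 the provider must meet the balance of probabilities (weight is at least 54): on (c) the weight is 54, ≥ 54, so (c) meets the standard.
  Stage 2 carried; the burden shifts to the patient.
At Stage 3 the patient must meet a prima facie showing (weight is at least 20): on (d) the weight is 71 less the opposing 50 gives net 21, ≥ 20, so (d) meets the standard.
  Stage 3 carried; the burden shifts to the provider.
At Stage 4 the provider must meet the balance of probabilities (weight is at least 54): on (e) the weight is 77 less the opposing 23 gives net 54, ≥ 54, so (e) meets the standard.
  Stage 4 carried; the final stage is satisfied.
All stages carried — the provider prevails.

provider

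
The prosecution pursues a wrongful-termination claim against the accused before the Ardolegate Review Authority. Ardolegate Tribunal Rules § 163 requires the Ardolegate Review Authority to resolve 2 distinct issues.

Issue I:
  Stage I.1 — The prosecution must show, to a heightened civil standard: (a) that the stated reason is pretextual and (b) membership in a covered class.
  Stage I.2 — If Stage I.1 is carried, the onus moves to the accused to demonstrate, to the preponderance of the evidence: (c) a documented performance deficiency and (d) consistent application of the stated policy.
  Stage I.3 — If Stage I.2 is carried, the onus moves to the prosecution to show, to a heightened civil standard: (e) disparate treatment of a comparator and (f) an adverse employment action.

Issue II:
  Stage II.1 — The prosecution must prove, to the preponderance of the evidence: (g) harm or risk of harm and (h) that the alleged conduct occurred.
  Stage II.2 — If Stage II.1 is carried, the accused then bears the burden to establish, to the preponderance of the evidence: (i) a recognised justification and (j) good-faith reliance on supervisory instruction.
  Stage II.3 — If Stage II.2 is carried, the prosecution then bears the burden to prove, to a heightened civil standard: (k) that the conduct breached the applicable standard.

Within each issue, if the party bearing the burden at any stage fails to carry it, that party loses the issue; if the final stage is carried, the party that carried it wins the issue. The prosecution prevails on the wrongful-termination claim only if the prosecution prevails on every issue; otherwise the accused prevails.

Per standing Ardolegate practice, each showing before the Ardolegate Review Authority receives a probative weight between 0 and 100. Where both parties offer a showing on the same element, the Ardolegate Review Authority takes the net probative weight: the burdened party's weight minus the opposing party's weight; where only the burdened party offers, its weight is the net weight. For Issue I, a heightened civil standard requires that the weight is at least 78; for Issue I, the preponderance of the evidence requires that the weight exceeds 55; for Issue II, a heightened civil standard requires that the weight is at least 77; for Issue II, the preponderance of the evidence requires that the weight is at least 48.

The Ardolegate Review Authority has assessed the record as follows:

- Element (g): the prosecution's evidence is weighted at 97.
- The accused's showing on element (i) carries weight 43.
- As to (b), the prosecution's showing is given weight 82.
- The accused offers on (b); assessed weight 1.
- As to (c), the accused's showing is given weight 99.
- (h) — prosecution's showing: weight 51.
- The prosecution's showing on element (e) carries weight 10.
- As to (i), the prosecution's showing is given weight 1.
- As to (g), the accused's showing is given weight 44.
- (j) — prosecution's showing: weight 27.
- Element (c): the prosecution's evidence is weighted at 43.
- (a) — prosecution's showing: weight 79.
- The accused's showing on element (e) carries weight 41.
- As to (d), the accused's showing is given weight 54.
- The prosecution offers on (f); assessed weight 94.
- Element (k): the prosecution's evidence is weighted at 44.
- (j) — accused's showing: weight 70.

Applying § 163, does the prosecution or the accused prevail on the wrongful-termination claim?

prosecution

— Issue I —
At Stage I.1 the prosecution must meet a heightened civil standard (weight is at least 78): on (a) the weight is 79, which does reach 78, so (a) meets the standard; on (b) the weight is 82 less the opposing 1 gives net 81, which does reach 78, so (b) meets the standard.
  Stage I.1 carried; the burden shifts to the accused.
At Stage I.2 the accused must meet the preponderance of the evidence (weight exceeds 55): on (c) the weight is 99 less the opposing 43 gives net 56, > 55, so (c) meets the standard; on (d) the weight is 54, which does not exceed 55, so (d) does not meet the standard.
  The accused does not carry Stage I.2.
The prosecution prevails on this issue.
— Issue II —
Stage II.1 (prosecution, the preponderance of the evidence, weight is at least 48): (g) net 97−44=53 ≥ 48 — meets; (h) 51 ≥ 48 — meets.
  The prosecution carries Stage II.1; the accused now bears the burden.
Stage II.2 (accused, the preponderance of the evidence, weight is at least 48): (i) net 43−1=42 < 48 — fails; (j) net 70−27=43 < 48 — fails.
  Stage II.2 not carried; the accused fails its burden.
So the prosecution prevails on this issue.
Per-issue: Issue I → prosecution; Issue II → prosecution. The prosecution must prevail on every issue; overall, the prosecution prevails.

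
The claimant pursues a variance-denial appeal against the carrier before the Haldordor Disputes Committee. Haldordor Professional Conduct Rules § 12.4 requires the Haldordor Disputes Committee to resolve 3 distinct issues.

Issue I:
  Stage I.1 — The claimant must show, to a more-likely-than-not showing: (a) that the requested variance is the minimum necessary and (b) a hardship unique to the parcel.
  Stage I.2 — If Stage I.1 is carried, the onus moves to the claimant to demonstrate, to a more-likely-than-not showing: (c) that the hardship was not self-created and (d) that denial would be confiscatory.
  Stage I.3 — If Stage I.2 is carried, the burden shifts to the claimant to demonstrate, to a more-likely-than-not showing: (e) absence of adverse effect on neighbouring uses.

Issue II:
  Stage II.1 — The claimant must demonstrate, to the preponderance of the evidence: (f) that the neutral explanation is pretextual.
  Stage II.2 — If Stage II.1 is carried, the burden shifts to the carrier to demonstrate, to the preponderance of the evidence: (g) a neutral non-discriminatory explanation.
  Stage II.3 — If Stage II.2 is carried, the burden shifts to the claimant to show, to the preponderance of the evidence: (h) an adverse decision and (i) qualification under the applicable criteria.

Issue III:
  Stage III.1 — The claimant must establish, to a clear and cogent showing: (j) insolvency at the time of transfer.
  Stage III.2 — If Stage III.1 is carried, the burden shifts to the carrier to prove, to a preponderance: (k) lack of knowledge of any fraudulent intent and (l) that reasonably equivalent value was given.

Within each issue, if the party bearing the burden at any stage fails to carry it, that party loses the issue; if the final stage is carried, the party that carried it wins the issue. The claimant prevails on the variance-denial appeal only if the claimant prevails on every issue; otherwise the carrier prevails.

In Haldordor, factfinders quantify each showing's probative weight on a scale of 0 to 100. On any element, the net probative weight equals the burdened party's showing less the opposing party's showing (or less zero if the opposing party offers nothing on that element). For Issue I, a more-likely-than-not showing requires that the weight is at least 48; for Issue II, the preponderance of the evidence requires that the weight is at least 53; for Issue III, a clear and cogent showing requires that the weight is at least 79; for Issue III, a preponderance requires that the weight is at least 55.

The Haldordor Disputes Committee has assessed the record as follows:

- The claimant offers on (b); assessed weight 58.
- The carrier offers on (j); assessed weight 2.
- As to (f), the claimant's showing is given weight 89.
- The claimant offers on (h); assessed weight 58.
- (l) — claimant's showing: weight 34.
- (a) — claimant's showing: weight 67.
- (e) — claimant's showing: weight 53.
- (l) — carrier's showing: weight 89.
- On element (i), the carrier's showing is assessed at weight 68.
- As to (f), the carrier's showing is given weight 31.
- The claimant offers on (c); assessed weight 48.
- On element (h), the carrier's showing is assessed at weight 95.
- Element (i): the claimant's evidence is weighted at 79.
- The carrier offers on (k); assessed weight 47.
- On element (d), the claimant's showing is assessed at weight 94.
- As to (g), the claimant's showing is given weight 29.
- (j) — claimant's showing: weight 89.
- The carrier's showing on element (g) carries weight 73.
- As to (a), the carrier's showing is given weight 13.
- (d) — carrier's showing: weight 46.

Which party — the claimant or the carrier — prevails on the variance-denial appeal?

claimant

— Issue I —
Stage I.1 — burden on claimant; standard: a more-likely-than-not showing (weight is at least 48).
    (a): 67 − 13 = 54 ≥ 48 [met]
    (b): 58 ≥ 48 [met]
  All elements met. The claimant retains the burden for Stage I.2.
Stage I.2 — burden on claimant; standard: a more-likely-than-not showing (weight is at least 48).
    (c): 48 ≥ 48 [met]
    (d): 94 − 46 = 48 ≥ 48 [met]
  All elements met. The claimant retains the burden for Stage I.3.
Stage I.3 — burden on claimant; standard: a more-likely-than-not showing (weight is at least 48).
    (e): 53 ≥ 48 [met]
  All elements met at the final stage.
All stages carried — the claimant prevails on this issue.
— Issue II —
At Stage II.1 the claimant must meet the preponderance of the evidence (weight is at least 53): on (f) the weight is 89 less the opposing 31 gives net 58, which does reach 53, so (f) meets the standard.
  All elements met. The burden passes to the carrier.
At Stage II.2 the carrier must meet the preponderance of the evidence (weight is at least 53): on (g) the weight is 73 less the opposing 29 gives net 44, < 53, so (g) does not meet the standard.
  The carrier does not carry Stage II.2.
The analysis ends at Stage II.2; the claimant prevails on this issue.
— Issue III —
Stage III.1 (claimant, a clear and cogent showing, weight is at least 79): (j) net 89−2=87 ≥ 79 — meets.
  Stage III.1 carried; the burden shifts to the carrier.
Stage III.2 (carrier, a preponderance, weight is at least 55): (k) 47 < 55 — fails; (l) net 89−34=55 ≥ 55 — meets.
  Not every element is met, so the carrier fails to carry Stage III.2.
The analysis ends at Stage III.2; the claimant prevails on this issue.
Per-issue: Issue I → claimant; Issue II → claimant; Issue III → claimant. The claimant must prevail on every issue; overall, the claimant prevails.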